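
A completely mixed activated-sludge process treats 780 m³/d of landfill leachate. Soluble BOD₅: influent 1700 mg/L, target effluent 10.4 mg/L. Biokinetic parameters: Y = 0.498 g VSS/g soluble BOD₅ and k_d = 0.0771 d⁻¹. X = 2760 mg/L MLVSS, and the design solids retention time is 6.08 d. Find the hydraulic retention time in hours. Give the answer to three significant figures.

From the SRT design equation V = Y Q (S₀−S) θ_c / [X (1 + k_d θ_c)] = 0.498 × 780 × (1700 − 10.4) × 6.08 / [2760 × (1 + 0.0771 × 6.08)] = 3.99×10^6 / 4054 = 984.3 m³.
τ = V/Q = 984.3/780 = 1.262 d, or 30.29 h.

τ ≈ 30.3 h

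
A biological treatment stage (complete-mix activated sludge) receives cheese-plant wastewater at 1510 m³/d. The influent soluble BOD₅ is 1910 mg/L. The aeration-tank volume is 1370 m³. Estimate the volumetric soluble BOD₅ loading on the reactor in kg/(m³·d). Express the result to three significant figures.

L_v = Q S₀ / V = 1510 × 1910 × 10⁻³ / 1370 = 2.105 kg/(m³·d).

L_v ≈ 2.11 kg soluble BOD₅/(m³·d)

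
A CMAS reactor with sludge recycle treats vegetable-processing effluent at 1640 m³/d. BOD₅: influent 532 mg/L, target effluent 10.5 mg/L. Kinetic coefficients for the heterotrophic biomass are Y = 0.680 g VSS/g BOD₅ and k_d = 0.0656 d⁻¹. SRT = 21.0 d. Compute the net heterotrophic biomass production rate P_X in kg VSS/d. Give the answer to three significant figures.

P_X ≈ 245 kg VSS/d

Observed yield with endogenous decay: Y_obs = Y / (1 + k_d·θ_c) = 0.680 / (1 + 0.0656 × 21.0) = 0.680 / 2.378 = 0.2860 g VSS/g BOD₅.
Mass of BOD₅ removed per day: Q(S₀ − S) = 1640 × 521.5 g/m³ = 855.3 kg/d.
So the net sludge growth is P_X = 0.2860 × 855.3 = 244.6 kg VSS/d.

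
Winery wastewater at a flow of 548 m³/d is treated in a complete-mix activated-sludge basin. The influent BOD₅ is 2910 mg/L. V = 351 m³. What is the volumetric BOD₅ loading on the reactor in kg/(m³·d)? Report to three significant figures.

Applied BOD₅ load per unit volume = Q·S₀/V = (548 × 2910/1000)/351.0 = 4.543 kg BOD₅·m⁻³·d⁻¹.

L_v ≈ 4.54 kg BOD₅/(m³·d)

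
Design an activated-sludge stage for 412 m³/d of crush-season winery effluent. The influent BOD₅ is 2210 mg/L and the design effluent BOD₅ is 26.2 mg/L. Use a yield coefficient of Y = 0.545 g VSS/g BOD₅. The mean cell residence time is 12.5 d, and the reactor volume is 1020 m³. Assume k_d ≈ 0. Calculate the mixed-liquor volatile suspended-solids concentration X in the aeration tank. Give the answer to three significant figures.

X ≈ 6010 mg/L

Without decay, X = Y Q (S₀−S) θ_c / V = 0.545 × 412 × (2210 − 26.2) × 12.5 / 1020 = 6009 mg/L.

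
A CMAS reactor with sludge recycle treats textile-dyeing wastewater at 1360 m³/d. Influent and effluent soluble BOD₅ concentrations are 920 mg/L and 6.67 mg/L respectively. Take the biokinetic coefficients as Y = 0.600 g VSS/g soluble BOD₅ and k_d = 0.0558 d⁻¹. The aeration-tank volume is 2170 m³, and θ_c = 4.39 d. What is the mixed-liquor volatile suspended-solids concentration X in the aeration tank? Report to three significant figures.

X ≈ 1210 mg/L

From V·X·(1 + k_d·θ_c) = Y·Q·(S₀ − S)·θ_c: X = 0.600 × 1360 × (920 − 6.67) × 4.39 / [2170 × (1 + 0.0558 × 4.39)] = 1211 mg/L.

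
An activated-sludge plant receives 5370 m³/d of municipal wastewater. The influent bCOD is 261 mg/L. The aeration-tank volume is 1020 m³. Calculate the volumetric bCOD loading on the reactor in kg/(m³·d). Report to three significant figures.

L_v ≈ 1.37 kg bCOD/(m³·d)

Volumetric loading L_v = Q·S₀ / V = 5370 × 261 g/m³ / 1020 m³ = 1374 g/(m³·d) = 1.374 kg bCOD/(m³·d).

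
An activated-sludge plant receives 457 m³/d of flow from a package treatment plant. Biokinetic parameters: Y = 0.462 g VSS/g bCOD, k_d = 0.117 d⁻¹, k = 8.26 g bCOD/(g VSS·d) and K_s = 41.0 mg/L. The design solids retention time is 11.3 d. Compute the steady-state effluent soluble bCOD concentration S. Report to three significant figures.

For a completely mixed reactor with recycle the Lawrence–McCarty relation gives S = K_s·(1 + k_d·θ_c) / [θ_c·(Y·k − k_d) − 1] = 41.0 × (1 + 0.117 × 11.3) / [11.3 × (0.462 × 8.26 − 0.117) − 1] = 95.21 / 40.80 = 2.333 mg/L.

S ≈ 2.33 mg/L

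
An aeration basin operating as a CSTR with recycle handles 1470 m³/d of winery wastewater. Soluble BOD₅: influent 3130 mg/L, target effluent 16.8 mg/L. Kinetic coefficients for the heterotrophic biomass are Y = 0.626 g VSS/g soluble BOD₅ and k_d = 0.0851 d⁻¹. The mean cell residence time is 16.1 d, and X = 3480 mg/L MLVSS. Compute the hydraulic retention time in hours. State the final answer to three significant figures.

τ ≈ 91.3 h

From the SRT design equation V = Y Q (S₀−S) θ_c / [X (1 + k_d θ_c)] = 0.626 × 1470 × (3130 − 16.8) × 16.1 / [3480 × (1 + 0.0851 × 16.1)] = 4.61×10^7 / 8248 = 5592 m³.
HRT = V/Q = 5592 m³ / 1470 m³·d⁻¹ = 3.804 d × 24 = 91.30 h.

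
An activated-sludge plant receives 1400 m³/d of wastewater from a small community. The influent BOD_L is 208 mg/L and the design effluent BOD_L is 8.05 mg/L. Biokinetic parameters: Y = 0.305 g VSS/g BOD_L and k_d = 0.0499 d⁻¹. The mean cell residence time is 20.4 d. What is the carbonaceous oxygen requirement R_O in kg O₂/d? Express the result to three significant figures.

The observed yield is Y_obs = Y/(1 + k_d·θ_c) = 0.305 / (1 + 0.0499 × 20.4) = 0.305 / 2.018 = 0.1511 g VSS per g BOD_L removed.
Substrate removed = Q·(S₀ − S) = 1400 m³/d × (208 − 8.05) g/m³ = 2.8×10^5 g/d = 279.9 kg/d.
P_X = Y_obs·Q·(S₀ − S) = 0.1511 × 279.9 = 42.31 kg VSS/d.
Carbonaceous O₂ demand = substrate oxidised − cell-mass equivalent = 279.9 − 1.42 × 42.31 = 219.9 kg O₂/d.

R_O ≈ 220 kg O₂/d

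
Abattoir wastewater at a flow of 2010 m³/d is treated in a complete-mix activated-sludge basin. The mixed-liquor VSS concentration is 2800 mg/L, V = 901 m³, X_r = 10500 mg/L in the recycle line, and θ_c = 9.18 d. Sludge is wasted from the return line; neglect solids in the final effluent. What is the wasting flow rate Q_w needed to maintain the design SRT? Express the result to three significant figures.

θ_c = V·X/(Q_w·X_r) when wasting from the recycle, so Q_w = V·X/(θ_c·X_r) = 901.0 × 2800 / (9.18 × 10500) = 26.17 m³/d.

Q_w ≈ 26.2 m³/d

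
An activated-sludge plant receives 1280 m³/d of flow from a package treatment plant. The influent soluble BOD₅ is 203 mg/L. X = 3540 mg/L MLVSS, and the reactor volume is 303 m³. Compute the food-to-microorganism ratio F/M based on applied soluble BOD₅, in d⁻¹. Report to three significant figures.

F/M = applied load / biomass = Q·S₀/(V·X) = 1280 × 203 / (303.0 × 3540) = 0.2422 d⁻¹.

F/M ≈ 0.242 d⁻¹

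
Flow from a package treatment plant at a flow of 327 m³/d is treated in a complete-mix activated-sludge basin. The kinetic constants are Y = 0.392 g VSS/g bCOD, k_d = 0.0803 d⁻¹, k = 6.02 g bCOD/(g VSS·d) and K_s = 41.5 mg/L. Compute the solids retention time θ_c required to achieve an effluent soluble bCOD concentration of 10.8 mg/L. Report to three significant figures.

θ_c ≈ 2.46 d

Specific growth rate at S = 10.8 mg/L: μ = YkS/(K_s+S) = 0.392·6.02·10.8/(41.5+10.8) = 0.4873 d⁻¹.
Then 1/θ_c = μ − k_d = 0.4873 − 0.0803 = 0.4070 d⁻¹, giving θ_c = 2.457 d.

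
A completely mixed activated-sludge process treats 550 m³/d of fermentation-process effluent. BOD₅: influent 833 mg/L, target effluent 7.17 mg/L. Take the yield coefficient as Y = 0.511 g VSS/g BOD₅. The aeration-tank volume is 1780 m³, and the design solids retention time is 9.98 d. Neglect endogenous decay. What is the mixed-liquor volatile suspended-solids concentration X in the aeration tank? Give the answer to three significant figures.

X ≈ 1300 mg/L

Without decay, X = Y Q (S₀−S) θ_c / V = 0.511 × 550 × (833 − 7.17) × 9.98 / 1780 = 1301 mg/L.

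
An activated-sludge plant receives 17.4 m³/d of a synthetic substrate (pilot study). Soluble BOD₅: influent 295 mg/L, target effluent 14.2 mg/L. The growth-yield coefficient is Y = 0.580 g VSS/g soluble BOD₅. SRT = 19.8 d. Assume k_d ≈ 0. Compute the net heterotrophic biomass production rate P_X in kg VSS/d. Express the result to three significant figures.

With endogenous decay neglected, the observed yield equals the true yield: Y_obs = Y = 0.580 g VSS/g soluble BOD₅.
Mass of soluble BOD₅ removed per day: Q(S₀ − S) = 17.4 × 280.8 g/m³ = 4.886 kg/d.
So the net sludge growth is P_X = 0.5800 × 4.886 = 2.834 kg VSS/d.

P_X ≈ 2.83 kg VSS/d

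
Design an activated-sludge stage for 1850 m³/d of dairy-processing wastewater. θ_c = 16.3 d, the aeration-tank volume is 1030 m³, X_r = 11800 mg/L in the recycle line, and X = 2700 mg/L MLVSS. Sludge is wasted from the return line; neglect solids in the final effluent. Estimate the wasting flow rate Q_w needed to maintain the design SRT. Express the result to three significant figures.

Q_w = (V·X)/(θ_c X_r) = 1030 × 2700 / (16.3 × 11800) = 14.46 m³/d.

Q_w ≈ 14.5 m³/d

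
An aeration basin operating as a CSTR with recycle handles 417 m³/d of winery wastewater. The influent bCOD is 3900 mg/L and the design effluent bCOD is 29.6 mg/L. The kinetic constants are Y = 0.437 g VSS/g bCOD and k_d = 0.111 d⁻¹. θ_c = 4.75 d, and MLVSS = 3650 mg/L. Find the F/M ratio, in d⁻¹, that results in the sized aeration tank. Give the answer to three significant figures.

Rearranging the biomass balance for a CMAS with decay, V = Y·Q·ΔS·θ_c / [X·(1+k_d θ_c)] = 0.437 × 417 × (3900 − 29.6) × 4.75 / [3650 × (1 + 0.111 × 4.75)] = 3.35×10^6 / 5574 = 601.0 m³.
F/M = Q·S₀ / (V·X) = 417 × 3900 / (601.0 × 3650) = 0.7414 g bCOD·(g VSS·d)⁻¹.

F/M ≈ 0.741 d⁻¹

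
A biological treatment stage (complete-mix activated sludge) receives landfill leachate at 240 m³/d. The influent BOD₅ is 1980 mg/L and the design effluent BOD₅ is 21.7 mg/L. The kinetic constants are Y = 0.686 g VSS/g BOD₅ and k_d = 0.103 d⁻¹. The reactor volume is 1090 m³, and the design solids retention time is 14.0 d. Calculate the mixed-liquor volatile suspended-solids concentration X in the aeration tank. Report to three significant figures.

Solving the biomass balance for X: X = Y Q (S₀−S) θ_c / [V (1+k_d θ_c)] = 0.686 × 240 × (1980 − 21.7) × 14.0 / [1090 × (1 + 0.103 × 14.0)] = 1696 mg/L.

X ≈ 1700 mg/L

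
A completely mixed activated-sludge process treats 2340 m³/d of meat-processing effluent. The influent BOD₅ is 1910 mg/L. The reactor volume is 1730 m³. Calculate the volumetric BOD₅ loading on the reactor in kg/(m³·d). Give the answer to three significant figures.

L_v ≈ 2.58 kg BOD₅/(m³·d)

L_v = Q S₀ / V = 2340 × 1910 × 10⁻³ / 1730 = 2.583 kg/(m³·d).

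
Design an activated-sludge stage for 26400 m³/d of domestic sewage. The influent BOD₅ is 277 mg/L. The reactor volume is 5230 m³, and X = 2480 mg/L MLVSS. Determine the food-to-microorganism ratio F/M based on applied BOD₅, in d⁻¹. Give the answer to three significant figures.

Food-to-microorganism ratio F/M = Q S₀ / (V X) = 26400 × 277 / (5230 × 2480) = 0.5638 d⁻¹.

F/M ≈ 0.564 d⁻¹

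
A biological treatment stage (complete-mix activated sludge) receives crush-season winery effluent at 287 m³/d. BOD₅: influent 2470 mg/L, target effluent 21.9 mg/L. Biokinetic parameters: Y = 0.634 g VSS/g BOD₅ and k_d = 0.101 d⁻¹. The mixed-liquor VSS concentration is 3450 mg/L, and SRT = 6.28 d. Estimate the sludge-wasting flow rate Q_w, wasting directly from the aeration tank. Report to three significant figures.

Q_w ≈ 79.0 m³/d

From the SRT design equation V = Y Q (S₀−S) θ_c / [X (1 + k_d θ_c)] = 0.634 × 287 × (2470 − 21.9) × 6.28 / [3450 × (1 + 0.101 × 6.28)] = 2.8×10^6 / 5638 = 496.2 m³.
Wasting from the aeration tank: Q_w = V / θ_c = 496.2 / 6.28 = 79.01 m³/d.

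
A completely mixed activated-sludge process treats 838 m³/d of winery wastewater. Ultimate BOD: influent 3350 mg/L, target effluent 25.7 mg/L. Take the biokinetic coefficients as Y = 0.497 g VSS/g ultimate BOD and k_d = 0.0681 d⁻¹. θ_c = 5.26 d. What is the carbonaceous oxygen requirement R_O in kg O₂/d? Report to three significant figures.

Y_obs = Y / (1 + k_d θ_c) = 0.497 / (1 + 0.0681 × 5.26) = 0.497 / 1.358 = 0.3659.
Substrate removed = Q·(S₀ − S) = 838 m³/d × (3350 − 25.7) g/m³ = 2.79×10^6 g/d = 2786 kg/d.
P_X = Y_obs·Q·(S₀ − S) = 0.3659 × 2786 = 1019 kg VSS/d.
R_O = Q·(S₀ − S) − 1.42·P_X = 2786 − 1.42 × 1019 = 1338 kg O₂/d.

R_O ≈ 1340 kg O₂/d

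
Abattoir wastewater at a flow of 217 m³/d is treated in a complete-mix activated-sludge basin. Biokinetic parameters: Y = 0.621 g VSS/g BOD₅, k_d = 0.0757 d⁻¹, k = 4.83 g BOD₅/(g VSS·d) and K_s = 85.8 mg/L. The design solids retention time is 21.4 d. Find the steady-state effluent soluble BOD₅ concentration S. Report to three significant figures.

S ≈ 3.65 mg/L

From the Monod/SRT balance for a CMAS, S = K_s·(1+k_d θ_c)/[θ_c·(Y k − k_d) − 1] = 85.8 × (1 + 0.0757 × 21.4) / [21.4 × (0.621 × 4.83 − 0.0757) − 1] = 224.8 / 61.57 = 3.651 mg/L.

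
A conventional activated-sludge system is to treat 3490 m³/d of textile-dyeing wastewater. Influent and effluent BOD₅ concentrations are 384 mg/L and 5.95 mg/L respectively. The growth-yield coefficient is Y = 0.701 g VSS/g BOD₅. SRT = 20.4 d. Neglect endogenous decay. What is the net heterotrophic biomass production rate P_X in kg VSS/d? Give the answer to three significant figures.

P_X ≈ 925 kg VSS/d

No decay correction is needed, so Y_obs = Y = 0.701.
Q·(S₀ − S) = 3490 × (384 − 5.95) × 10⁻³ = 1319 kg/d removed.
Biomass produced: P_X = Y_obs·Q·ΔS = 0.7010 × 1319 ≈ 924.9 kg VSS/d.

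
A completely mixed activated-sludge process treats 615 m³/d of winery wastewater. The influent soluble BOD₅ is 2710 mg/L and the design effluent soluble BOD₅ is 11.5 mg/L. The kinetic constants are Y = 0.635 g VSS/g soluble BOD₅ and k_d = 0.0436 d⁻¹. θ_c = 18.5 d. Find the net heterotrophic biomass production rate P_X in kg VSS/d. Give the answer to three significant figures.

Y_obs = Y / (1 + k_d θ_c) = 0.635 / (1 + 0.0436 × 18.5) = 0.635 / 1.807 = 0.3515.
Q·(S₀ − S) = 615 × (2710 − 11.5) × 10⁻³ = 1660 kg/d removed.
So the net sludge growth is P_X = 0.3515 × 1660 = 583.3 kg VSS/d.

P_X ≈ 583 kg VSS/d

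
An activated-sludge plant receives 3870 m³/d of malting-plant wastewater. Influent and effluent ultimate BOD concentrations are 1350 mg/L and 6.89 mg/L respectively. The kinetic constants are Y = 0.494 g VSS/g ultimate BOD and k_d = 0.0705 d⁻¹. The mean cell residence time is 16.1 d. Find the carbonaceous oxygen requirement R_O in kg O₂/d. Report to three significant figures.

R_O ≈ 3490 kg O₂/d

Correct the yield for decay: Y_obs = Y/(1 + k_d θ_c) = 0.494 / (1 + 0.0705 × 16.1) = 0.494 / 2.135 = 0.2314.
Substrate removed = Q·(S₀ − S) = 3870 m³/d × (1350 − 6.89) g/m³ = 5.2×10^6 g/d = 5198 kg/d.
Net sludge production P_X = 0.2314 × 5198 = 1203 kg VSS/d.
R_O = Q·(S₀ − S) − 1.42·P_X = 5198 − 1.42 × 1203 = 3490 kg O₂/d.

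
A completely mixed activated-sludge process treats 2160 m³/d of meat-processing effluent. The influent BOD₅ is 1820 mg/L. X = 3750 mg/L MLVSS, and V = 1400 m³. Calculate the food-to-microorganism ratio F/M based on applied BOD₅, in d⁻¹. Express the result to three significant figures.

F/M ≈ 0.749 d⁻¹

Food-to-microorganism ratio F/M = Q S₀ / (V X) = 2160 × 1820 / (1400 × 3750) = 0.7488 d⁻¹.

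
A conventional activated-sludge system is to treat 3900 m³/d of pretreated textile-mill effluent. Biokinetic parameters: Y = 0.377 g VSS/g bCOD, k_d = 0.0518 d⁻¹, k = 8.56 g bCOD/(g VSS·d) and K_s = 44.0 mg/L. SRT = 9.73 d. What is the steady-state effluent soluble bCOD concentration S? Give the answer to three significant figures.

S ≈ 2.21 mg/L

Effluent substrate depends only on kinetics and SRT: S = K_s(1 + k_d θ_c) / [θ_c(Yk − k_d) − 1] = 44.0 × (1 + 0.0518 × 9.73) / [9.73 × (0.377 × 8.56 − 0.0518) − 1] = 66.18 / 29.90 = 2.214 mg/L.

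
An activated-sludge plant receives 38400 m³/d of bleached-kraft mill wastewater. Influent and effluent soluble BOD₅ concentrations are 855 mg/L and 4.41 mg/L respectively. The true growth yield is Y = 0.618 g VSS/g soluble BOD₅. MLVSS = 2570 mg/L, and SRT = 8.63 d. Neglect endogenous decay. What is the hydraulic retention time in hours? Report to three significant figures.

With k_d = 0 the design equation reduces to V = Y Q (S₀−S) θ_c / X = 0.618 × 38400 × (855 − 4.41) × 8.63 / 2570 = 67783 m³.
τ = V/Q = 67783/38400 = 1.765 d, or 42.36 h.

τ ≈ 42.4 h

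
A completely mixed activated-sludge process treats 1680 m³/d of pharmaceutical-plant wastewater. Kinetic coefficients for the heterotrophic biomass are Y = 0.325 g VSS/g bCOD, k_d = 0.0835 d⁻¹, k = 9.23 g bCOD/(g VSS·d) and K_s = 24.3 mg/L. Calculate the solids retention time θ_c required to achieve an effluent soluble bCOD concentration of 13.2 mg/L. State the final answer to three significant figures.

Specific growth rate at S = 13.2 mg/L: μ = YkS/(K_s+S) = 0.325·9.23·13.2/(24.3+13.2) = 1.056 d⁻¹.
1/θ_c = 1.056 − 0.0835 = 0.9724 d⁻¹, so θ_c = 1.028 d.

θ_c ≈ 1.03 d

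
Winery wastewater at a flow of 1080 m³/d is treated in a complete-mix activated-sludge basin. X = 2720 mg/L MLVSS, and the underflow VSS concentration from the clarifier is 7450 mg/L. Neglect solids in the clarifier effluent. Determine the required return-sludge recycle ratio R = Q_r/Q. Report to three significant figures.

R ≈ 0.575

R = Q_r/Q = X/(X_r − X) = 2720 / (7450 − 2720) = 0.5751.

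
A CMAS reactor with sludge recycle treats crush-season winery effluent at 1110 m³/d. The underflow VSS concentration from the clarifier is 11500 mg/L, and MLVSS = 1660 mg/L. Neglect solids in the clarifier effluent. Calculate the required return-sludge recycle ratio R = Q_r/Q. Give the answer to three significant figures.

R ≈ 0.169

R = Q_r/Q = X/(X_r − X) = 1660 / (11500 − 1660) = 0.1687.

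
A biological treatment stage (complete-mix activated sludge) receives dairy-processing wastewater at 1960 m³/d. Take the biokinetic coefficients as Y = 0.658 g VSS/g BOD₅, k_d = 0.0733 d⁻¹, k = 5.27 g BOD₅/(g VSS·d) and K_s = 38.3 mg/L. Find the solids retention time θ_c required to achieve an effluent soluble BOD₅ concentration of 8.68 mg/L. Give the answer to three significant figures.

Specific growth rate at S = 8.68 mg/L: μ = YkS/(K_s+S) = 0.658·5.27·8.68/(38.3+8.68) = 0.6407 d⁻¹.
Then 1/θ_c = μ − k_d = 0.6407 − 0.0733 = 0.5674 d⁻¹, giving θ_c = 1.762 d.

θ_c ≈ 1.76 d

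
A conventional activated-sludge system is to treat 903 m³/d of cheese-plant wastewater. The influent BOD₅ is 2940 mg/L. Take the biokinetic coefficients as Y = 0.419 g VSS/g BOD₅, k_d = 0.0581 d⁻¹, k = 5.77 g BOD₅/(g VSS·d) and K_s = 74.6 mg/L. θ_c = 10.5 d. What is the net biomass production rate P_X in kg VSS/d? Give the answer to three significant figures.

P_X ≈ 690 kg VSS/d

Effluent substrate depends only on kinetics and SRT: S = K_s(1 + k_d θ_c) / [θ_c(Yk − k_d) − 1] = 74.6 × (1 + 0.0581 × 10.5) / [10.5 × (0.419 × 5.77 − 0.0581) − 1] = 120.1 / 23.78 = 5.052 mg/L.
Y_obs = Y / (1 + k_d θ_c) = 0.419 / (1 + 0.0581 × 10.5) = 0.419 / 1.610 = 0.2602.
Substrate removed = Q·(S₀ − S) = 903 m³/d × (2940 − 5.05) g/m³ = 2.65×10^6 g/d = 2650 kg/d.
So the net sludge growth is P_X = 0.2602 × 2650 = 689.7 kg VSS/d.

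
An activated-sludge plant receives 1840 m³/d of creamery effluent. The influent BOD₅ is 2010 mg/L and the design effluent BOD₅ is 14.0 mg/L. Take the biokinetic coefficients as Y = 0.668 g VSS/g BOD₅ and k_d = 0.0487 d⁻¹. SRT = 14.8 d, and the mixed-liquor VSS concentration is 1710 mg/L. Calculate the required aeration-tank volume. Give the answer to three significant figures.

V ≈ 12300 m³

Rearranging the biomass balance for a CMAS with decay, V = Y·Q·ΔS·θ_c / [X·(1+k_d θ_c)] = 0.668 × 1840 × (2010 − 14.0) × 14.8 / [1710 × (1 + 0.0487 × 14.8)] = 3.63×10^7 / 2942 = 12340 m³.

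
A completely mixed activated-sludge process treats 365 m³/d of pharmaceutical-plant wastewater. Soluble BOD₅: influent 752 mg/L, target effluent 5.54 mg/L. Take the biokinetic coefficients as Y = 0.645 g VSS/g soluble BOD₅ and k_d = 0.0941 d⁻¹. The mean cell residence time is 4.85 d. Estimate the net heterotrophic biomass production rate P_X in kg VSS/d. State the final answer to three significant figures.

P_X ≈ 121 kg VSS/d

The observed yield is Y_obs = Y/(1 + k_d·θ_c) = 0.645 / (1 + 0.0941 × 4.85) = 0.645 / 1.456 = 0.4429 g VSS per g soluble BOD₅ removed.
ΔS = 752 − 5.54 = 746.5 mg/L, so the substrate removal rate is 365 × 746.5/1000 = 272.5 kg soluble BOD₅/d.
P_X = Y_obs · Q(S₀ − S) = 0.4429 × 272.5 = 120.7 kg VSS/d.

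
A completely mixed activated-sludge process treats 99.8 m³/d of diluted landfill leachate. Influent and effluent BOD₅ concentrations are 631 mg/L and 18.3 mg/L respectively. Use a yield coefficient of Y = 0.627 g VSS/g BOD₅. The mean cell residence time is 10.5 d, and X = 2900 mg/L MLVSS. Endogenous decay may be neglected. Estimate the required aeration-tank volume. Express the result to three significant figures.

V·X = Y·Q·ΔS·θ_c gives V = 0.627 × 99.8 × (631 − 18.3) × 10.5 / 2900 = 138.8 m³.

V ≈ 139 m³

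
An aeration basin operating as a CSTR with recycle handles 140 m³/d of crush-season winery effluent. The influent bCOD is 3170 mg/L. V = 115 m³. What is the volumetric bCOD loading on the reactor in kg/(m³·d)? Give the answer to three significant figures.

Applied bCOD load per unit volume = Q·S₀/V = (140 × 3170/1000)/115.0 = 3.859 kg bCOD·m⁻³·d⁻¹.

L_v ≈ 3.86 kg bCOD/(m³·d)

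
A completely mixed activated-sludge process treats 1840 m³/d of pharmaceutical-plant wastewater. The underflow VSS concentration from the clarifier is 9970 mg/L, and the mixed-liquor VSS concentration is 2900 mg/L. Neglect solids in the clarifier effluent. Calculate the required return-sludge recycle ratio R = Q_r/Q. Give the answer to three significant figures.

R = Q_r/Q = X/(X_r − X) = 2900 / (9970 − 2900) = 0.4102.

R ≈ 0.410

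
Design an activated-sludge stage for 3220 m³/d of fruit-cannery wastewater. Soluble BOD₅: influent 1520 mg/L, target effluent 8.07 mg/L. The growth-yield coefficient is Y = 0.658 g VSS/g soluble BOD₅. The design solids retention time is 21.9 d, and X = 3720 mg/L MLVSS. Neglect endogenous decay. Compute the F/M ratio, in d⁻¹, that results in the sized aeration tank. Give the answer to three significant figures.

With k_d = 0 the design equation reduces to V = Y Q (S₀−S) θ_c / X = 0.658 × 3220 × (1520 − 8.07) × 21.9 / 3720 = 18859 m³.
F/M = Q·S₀ / (V·X) = 3220 × 1520 / (18859 × 3720) = 0.06977 g soluble BOD₅·(g VSS·d)⁻¹.

F/M ≈ 0.0698 d⁻¹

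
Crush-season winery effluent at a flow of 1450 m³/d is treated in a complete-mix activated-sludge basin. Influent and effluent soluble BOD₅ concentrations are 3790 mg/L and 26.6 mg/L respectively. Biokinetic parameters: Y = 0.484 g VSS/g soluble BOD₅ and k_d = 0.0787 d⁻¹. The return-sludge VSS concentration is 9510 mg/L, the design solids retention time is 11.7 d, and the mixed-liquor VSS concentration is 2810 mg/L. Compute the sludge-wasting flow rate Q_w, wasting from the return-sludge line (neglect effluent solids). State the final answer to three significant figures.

Q_w ≈ 145 m³/d

Rearranging the biomass balance for a CMAS with decay, V = Y·Q·ΔS·θ_c / [X·(1+k_d θ_c)] = 0.484 × 1450 × (3790 − 26.6) × 11.7 / [2810 × (1 + 0.0787 × 11.7)] = 3.09×10^7 / 5397 = 5725 m³.
Wasting from the return line (neglecting effluent solids): Q_w = V·X / (θ_c·X_r) = 5725 × 2810 / (11.7 × 9510) = 144.6 m³/d.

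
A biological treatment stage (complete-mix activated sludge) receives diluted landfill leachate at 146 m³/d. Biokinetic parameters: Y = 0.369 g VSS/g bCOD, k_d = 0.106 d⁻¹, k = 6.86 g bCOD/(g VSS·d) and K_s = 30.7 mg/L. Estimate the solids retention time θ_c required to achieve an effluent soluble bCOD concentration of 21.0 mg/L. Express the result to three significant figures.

θ_c ≈ 1.08 d

At the target effluent, Y k S/(K_s+S) = 0.369×6.86×21.0/51.70 = 1.028 d⁻¹.
Then 1/θ_c = μ − k_d = 1.028 − 0.106 = 0.9222 d⁻¹, giving θ_c = 1.084 d.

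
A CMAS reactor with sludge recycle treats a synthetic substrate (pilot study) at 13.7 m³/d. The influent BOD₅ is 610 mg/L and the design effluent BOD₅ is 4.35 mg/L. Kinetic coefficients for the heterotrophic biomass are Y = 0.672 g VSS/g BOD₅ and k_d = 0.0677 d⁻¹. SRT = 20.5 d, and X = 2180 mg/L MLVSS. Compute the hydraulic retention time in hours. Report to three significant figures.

From the SRT design equation V = Y Q (S₀−S) θ_c / [X (1 + k_d θ_c)] = 0.672 × 13.7 × (610 − 4.35) × 20.5 / [2180 × (1 + 0.0677 × 20.5)] = 1.14×10^5 / 5206 = 21.96 m³.
τ = V/Q = 21.96/13.7 = 1.603 d, or 38.47 h.

τ ≈ 38.5 h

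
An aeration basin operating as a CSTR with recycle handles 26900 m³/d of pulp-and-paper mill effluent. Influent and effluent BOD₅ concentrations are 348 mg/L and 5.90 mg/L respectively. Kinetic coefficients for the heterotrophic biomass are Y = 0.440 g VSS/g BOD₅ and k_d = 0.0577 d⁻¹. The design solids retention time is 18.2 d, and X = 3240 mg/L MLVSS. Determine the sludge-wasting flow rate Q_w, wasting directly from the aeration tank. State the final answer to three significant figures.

Q_w ≈ 610 m³/d

Steady-state biomass mass balance: V·X·(1 + k_d·θ_c) = Y·Q·(S₀ − S)·θ_c, so V = 0.440 × 26900 × (348 − 5.90) × 18.2 / [3240 × (1 + 0.0577 × 18.2)] = 7.37×10^7 / 6642 = 11094 m³.
For wasting at MLVSS concentration, Q_w = V/θ_c = 11094/18.2 = 609.6 m³/d.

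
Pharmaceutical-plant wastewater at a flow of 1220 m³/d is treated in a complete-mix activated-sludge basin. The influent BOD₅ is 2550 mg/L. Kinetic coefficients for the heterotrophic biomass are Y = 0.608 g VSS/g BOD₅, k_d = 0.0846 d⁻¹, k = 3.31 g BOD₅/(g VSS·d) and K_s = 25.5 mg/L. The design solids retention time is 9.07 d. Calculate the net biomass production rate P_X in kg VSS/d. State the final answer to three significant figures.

P_X ≈ 1070 kg VSS/d

From the Monod/SRT balance for a CMAS, S = K_s·(1+k_d θ_c)/[θ_c·(Y k − k_d) − 1] = 25.5 × (1 + 0.0846 × 9.07) / [9.07 × (0.608 × 3.31 − 0.0846) − 1] = 45.07 / 16.49 = 2.734 mg/L.
Y_obs = Y / (1 + k_d θ_c) = 0.608 / (1 + 0.0846 × 9.07) = 0.608 / 1.767 = 0.3440.
Substrate removed = Q·(S₀ − S) = 1220 m³/d × (2550 − 2.73) g/m³ = 3.11×10^6 g/d = 3108 kg/d.
So the net sludge growth is P_X = 0.3440 × 3108 = 1069 kg VSS/d.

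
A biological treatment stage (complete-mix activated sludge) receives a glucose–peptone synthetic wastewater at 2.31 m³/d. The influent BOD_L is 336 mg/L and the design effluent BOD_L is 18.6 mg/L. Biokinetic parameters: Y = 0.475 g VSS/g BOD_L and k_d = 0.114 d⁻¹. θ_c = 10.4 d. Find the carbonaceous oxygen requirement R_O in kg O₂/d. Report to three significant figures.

Correct the yield for decay: Y_obs = Y/(1 + k_d θ_c) = 0.475 / (1 + 0.114 × 10.4) = 0.475 / 2.186 = 0.2173.
Mass of BOD_L removed per day: Q(S₀ − S) = 2.31 × 317.4 g/m³ = 0.7332 kg/d.
Net sludge production P_X = 0.2173 × 0.7332 = 0.1593 kg VSS/d.
R_O = Q·ΔS − 1.42 P_X = 0.7332 − 0.2263 = 0.5069 kg O₂/d.

R_O ≈ 0.507 kg O₂/d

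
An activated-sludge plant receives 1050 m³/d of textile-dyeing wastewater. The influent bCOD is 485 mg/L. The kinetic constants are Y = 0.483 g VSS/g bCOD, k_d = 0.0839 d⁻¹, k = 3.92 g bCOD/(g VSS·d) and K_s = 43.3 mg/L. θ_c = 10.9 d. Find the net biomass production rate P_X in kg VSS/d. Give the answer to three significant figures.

P_X ≈ 127 kg VSS/d

From the Monod/SRT balance for a CMAS, S = K_s·(1+k_d θ_c)/[θ_c·(Y k − k_d) − 1] = 43.3 × (1 + 0.0839 × 10.9) / [10.9 × (0.483 × 3.92 − 0.0839) − 1] = 82.90 / 18.72 = 4.428 mg/L.
The observed yield is Y_obs = Y/(1 + k_d·θ_c) = 0.483 / (1 + 0.0839 × 10.9) = 0.483 / 1.915 = 0.2523 g VSS per g bCOD removed.
Mass of bCOD removed per day: Q(S₀ − S) = 1050 × 480.6 g/m³ = 504.6 kg/d.
P_X = Y_obs · Q(S₀ − S) = 0.2523 × 504.6 = 127.3 kg VSS/d.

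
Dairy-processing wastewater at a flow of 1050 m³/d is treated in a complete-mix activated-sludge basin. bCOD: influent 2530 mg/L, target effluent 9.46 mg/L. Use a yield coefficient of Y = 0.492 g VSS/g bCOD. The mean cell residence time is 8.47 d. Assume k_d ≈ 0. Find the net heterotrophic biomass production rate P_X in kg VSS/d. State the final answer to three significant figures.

With endogenous decay neglected, the observed yield equals the true yield: Y_obs = Y = 0.492 g VSS/g bCOD.
Mass of bCOD removed per day: Q(S₀ − S) = 1050 × 2521 g/m³ = 2647 kg/d.
P_X = Y_obs · Q(S₀ − S) = 0.4920 × 2647 = 1302 kg VSS/d.

P_X ≈ 1300 kg VSS/d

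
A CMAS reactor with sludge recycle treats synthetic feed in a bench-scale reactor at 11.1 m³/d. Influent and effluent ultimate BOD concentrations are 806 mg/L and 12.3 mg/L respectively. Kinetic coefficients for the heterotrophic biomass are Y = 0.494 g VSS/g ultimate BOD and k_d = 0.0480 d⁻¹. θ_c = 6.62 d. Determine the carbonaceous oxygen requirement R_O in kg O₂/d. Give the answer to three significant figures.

Y_obs = Y / (1 + k_d θ_c) = 0.494 / (1 + 0.0480 × 6.62) = 0.494 / 1.318 = 0.3749.
Mass of ultimate BOD removed per day: Q(S₀ − S) = 11.1 × 793.7 g/m³ = 8.810 kg/d.
Net sludge production P_X = 0.3749 × 8.810 = 3.303 kg VSS/d.
R_O = Q·(S₀ − S) − 1.42·P_X = 8.810 − 1.42 × 3.303 = 4.120 kg O₂/d.

R_O ≈ 4.12 kg O₂/d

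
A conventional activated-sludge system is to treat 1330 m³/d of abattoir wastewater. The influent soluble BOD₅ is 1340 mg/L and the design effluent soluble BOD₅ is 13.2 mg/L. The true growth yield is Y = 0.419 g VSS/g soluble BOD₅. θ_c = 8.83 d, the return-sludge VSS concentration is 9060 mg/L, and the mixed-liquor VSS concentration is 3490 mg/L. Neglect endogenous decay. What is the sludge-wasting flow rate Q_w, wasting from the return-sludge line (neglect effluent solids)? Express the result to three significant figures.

Q_w ≈ 81.6 m³/d

V·X = Y·Q·ΔS·θ_c gives V = 0.419 × 1330 × (1340 − 13.2) × 8.83 / 3490 = 1871 m³.
Wasting from the return line (neglecting effluent solids): Q_w = V·X / (θ_c·X_r) = 1871 × 3490 / (8.83 × 9060) = 81.61 m³/d.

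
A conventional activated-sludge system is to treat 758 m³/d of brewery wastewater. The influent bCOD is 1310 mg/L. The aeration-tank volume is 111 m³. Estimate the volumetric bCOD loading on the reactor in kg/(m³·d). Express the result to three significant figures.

L_v = Q S₀ / V = 758 × 1310 × 10⁻³ / 111.0 = 8.946 kg/(m³·d).

L_v ≈ 8.95 kg bCOD/(m³·d)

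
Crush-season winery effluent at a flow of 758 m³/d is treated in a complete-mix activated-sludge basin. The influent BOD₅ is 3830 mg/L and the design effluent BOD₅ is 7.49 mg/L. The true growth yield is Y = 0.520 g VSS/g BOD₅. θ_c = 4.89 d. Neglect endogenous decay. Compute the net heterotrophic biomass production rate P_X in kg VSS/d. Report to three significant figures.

No decay correction is needed, so Y_obs = Y = 0.520.
Q·(S₀ − S) = 758 × (3830 − 7.49) × 10⁻³ = 2897 kg/d removed.
P_X = Y_obs · Q(S₀ − S) = 0.5200 × 2897 = 1507 kg VSS/d.

P_X ≈ 1510 kg VSS/d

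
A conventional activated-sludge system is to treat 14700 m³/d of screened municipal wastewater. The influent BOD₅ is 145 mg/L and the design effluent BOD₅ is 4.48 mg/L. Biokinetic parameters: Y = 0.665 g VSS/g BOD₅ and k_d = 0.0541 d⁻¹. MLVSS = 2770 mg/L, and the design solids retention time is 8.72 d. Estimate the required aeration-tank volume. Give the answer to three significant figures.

V ≈ 2940 m³

From the SRT design equation V = Y Q (S₀−S) θ_c / [X (1 + k_d θ_c)] = 0.665 × 14700 × (145 − 4.48) × 8.72 / [2770 × (1 + 0.0541 × 8.72)] = 1.2×10^7 / 4077 = 2938 m³.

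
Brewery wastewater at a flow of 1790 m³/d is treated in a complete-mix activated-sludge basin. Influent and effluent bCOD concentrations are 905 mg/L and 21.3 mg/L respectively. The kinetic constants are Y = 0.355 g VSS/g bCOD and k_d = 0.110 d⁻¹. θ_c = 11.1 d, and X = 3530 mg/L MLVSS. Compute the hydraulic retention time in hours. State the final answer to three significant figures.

From the SRT design equation V = Y Q (S₀−S) θ_c / [X (1 + k_d θ_c)] = 0.355 × 1790 × (905 − 21.3) × 11.1 / [3530 × (1 + 0.110 × 11.1)] = 6.23×10^6 / 7840 = 795.0 m³.
HRT = V/Q = 795.0 m³ / 1790 m³·d⁻¹ = 0.4442 d × 24 = 10.66 h.

τ ≈ 10.7 h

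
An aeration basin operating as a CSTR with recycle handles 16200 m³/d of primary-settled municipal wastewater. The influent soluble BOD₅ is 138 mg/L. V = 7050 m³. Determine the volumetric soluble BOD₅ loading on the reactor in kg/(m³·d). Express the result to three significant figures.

L_v ≈ 0.317 kg soluble BOD₅/(m³·d)

Volumetric loading L_v = Q·S₀ / V = 16200 × 138 g/m³ / 7050 m³ = 317.1 g/(m³·d) = 0.3171 kg soluble BOD₅/(m³·d).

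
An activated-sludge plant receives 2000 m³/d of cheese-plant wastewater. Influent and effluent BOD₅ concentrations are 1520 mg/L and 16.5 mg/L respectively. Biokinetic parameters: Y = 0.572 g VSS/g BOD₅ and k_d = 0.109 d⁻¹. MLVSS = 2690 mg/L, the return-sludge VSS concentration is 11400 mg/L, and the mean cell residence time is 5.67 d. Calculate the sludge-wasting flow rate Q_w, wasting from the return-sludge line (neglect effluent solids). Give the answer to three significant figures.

Steady-state biomass mass balance: V·X·(1 + k_d·θ_c) = Y·Q·(S₀ − S)·θ_c, so V = 0.572 × 2000 × (1520 − 16.5) × 5.67 / [2690 × (1 + 0.109 × 5.67)] = 9.75×10^6 / 4353 = 2241 m³.
Q_w = (V·X)/(θ_c X_r) = 2241 × 2690 / (5.67 × 11400) = 93.25 m³/d.

Q_w ≈ 93.2 m³/d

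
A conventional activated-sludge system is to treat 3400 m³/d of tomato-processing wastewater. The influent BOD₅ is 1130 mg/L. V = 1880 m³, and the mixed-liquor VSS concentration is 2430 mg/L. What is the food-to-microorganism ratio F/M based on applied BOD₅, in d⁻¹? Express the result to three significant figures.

F/M ≈ 0.841 d⁻¹

Food-to-microorganism ratio F/M = Q S₀ / (V X) = 3400 × 1130 / (1880 × 2430) = 0.8410 d⁻¹.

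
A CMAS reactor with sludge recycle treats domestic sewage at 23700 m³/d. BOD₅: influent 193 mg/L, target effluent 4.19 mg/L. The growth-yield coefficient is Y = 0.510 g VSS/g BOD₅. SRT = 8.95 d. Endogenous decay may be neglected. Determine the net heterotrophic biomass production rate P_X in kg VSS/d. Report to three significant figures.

P_X ≈ 2280 kg VSS/d

No decay correction is needed, so Y_obs = Y = 0.510.
ΔS = 193 − 4.19 = 188.8 mg/L, so the substrate removal rate is 23700 × 188.8/1000 = 4475 kg BOD₅/d.
Biomass produced: P_X = Y_obs·Q·ΔS = 0.5100 × 4475 ≈ 2282 kg VSS/d.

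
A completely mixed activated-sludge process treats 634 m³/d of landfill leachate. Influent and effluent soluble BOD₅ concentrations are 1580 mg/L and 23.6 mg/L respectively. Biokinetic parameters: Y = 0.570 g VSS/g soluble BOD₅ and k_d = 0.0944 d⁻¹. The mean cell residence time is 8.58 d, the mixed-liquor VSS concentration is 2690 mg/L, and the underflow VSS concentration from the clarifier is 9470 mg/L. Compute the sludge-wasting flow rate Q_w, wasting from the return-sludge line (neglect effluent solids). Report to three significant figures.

Q_w ≈ 32.8 m³/d

Steady-state biomass mass balance: V·X·(1 + k_d·θ_c) = Y·Q·(S₀ − S)·θ_c, so V = 0.570 × 634 × (1580 − 23.6) × 8.58 / [2690 × (1 + 0.0944 × 8.58)] = 4.83×10^6 / 4869 = 991.2 m³.
θ_c = V·X/(Q_w·X_r) when wasting from the recycle, so Q_w = V·X/(θ_c·X_r) = 991.2 × 2690 / (8.58 × 9470) = 32.81 m³/d.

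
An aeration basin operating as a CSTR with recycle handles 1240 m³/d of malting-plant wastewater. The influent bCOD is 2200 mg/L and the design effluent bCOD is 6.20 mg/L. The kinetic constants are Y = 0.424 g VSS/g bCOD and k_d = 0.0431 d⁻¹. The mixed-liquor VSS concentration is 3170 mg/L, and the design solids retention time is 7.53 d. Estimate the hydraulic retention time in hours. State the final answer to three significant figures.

Steady-state biomass mass balance: V·X·(1 + k_d·θ_c) = Y·Q·(S₀ − S)·θ_c, so V = 0.424 × 1240 × (2200 − 6.20) × 7.53 / [3170 × (1 + 0.0431 × 7.53)] = 8.69×10^6 / 4199 = 2068 m³.
HRT = V/Q = 2068 m³ / 1240 m³·d⁻¹ = 1.668 d × 24 = 40.04 h.

τ ≈ 40.0 h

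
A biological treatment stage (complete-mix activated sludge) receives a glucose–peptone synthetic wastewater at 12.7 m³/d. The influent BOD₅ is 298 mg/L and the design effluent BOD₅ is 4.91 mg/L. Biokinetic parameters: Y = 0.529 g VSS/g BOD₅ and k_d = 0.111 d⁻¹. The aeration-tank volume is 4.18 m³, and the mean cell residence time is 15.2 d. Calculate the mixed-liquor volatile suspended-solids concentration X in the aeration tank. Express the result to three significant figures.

X ≈ 2660 mg/L

Solving the biomass balance for X: X = Y Q (S₀−S) θ_c / [V (1+k_d θ_c)] = 0.529 × 12.7 × (298 − 4.91) × 15.2 / [4.18 × (1 + 0.111 × 15.2)] = 2665 mg/L.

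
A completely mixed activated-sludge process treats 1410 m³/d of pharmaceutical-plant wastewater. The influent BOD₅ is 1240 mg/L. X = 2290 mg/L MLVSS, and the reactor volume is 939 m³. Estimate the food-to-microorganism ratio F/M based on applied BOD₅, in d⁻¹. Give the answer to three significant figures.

Food-to-microorganism ratio F/M = Q S₀ / (V X) = 1410 × 1240 / (939.0 × 2290) = 0.8131 d⁻¹.

F/M ≈ 0.813 d⁻¹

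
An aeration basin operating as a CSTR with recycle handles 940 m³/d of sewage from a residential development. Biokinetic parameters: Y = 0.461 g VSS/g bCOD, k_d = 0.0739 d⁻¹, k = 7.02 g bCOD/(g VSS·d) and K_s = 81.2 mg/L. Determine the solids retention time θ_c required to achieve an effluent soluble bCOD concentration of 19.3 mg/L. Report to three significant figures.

θ_c ≈ 1.83 d

From 1/θ_c = Y·k·S/(K_s + S) − k_d: Y·k·S/(K_s+S) = 0.461 × 7.02 × 19.3 / (81.2 + 19.3) = 0.6215 d⁻¹.
Then 1/θ_c = μ − k_d = 0.6215 − 0.0739 = 0.5476 d⁻¹, giving θ_c = 1.826 d.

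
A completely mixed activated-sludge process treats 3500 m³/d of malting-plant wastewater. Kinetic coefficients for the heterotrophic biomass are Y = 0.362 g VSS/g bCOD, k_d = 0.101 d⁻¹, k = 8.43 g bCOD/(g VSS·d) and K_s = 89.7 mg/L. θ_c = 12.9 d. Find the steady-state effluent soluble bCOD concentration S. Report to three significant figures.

S ≈ 5.57 mg/L

From the Monod/SRT balance for a CMAS, S = K_s·(1+k_d θ_c)/[θ_c·(Y k − k_d) − 1] = 89.7 × (1 + 0.101 × 12.9) / [12.9 × (0.362 × 8.43 − 0.101) − 1] = 206.6 / 37.06 = 5.573 mg/L.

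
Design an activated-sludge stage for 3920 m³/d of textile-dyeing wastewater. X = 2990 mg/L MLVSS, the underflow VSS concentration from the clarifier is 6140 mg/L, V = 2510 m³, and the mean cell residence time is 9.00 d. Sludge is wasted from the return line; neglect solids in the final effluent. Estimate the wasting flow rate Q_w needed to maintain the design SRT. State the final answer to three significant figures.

Q_w ≈ 136 m³/d

Wasting from the return line (neglecting effluent solids): Q_w = V·X / (θ_c·X_r) = 2510 × 2990 / (9.00 × 6140) = 135.8 m³/d.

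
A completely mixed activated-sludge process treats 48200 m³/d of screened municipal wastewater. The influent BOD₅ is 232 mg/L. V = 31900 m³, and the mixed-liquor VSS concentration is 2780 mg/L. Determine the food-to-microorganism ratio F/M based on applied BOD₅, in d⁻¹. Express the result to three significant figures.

F/M ≈ 0.126 d⁻¹

Food-to-microorganism ratio F/M = Q S₀ / (V X) = 48200 × 232 / (31900 × 2780) = 0.1261 d⁻¹.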